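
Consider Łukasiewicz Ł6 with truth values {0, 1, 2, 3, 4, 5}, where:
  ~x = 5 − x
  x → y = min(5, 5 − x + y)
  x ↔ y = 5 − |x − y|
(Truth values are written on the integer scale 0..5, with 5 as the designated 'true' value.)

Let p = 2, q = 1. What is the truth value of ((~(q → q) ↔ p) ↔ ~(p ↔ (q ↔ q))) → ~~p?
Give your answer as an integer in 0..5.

2

q → q = 1 → 1 = 5
~(q → q) = ~5 = 0
~(q → q) ↔ p = 0 ↔ 2 = 3
q ↔ q = 1 ↔ 1 = 5
p ↔ (q ↔ q) = 2 ↔ 5 = 2
~(p ↔ (q ↔ q)) = ~2 = 3
(~(q → q) ↔ p) ↔ ~(p ↔ (q ↔ q)) = 3 ↔ 3 = 5
~p = ~2 = 3
~~p = ~3 = 2
((~(q → q) ↔ p) ↔ ~(p ↔ (q ↔ q))) → ~~p = 5 → 2 = 2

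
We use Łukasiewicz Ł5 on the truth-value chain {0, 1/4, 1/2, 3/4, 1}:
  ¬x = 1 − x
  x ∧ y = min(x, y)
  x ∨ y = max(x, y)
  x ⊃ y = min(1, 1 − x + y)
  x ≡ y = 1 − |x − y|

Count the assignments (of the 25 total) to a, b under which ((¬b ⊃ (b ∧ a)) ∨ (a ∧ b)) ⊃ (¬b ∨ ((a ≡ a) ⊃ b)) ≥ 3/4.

22

value 1: 17 assignments (counts)
value 3/4: 5 assignments (counts)
value 1/2: 3 assignments
So 22 of the 25 assignments meet the threshold.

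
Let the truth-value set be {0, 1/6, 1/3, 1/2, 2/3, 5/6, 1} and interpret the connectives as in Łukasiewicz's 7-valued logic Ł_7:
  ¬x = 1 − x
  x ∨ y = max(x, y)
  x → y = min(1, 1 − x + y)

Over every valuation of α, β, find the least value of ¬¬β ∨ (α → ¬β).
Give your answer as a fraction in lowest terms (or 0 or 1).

1/2

Take α = 1, β = 1/2:
¬β = ¬1/2 = 1/2
¬¬β = ¬1/2 = 1/2
¬β = ¬1/2 = 1/2
α → ¬β = 1 → 1/2 = 1/2
¬¬β ∨ (α → ¬β) = 1/2 ∨ 1/2 = 1/2
No assignment yields a value below 1/2, so this is the minimum.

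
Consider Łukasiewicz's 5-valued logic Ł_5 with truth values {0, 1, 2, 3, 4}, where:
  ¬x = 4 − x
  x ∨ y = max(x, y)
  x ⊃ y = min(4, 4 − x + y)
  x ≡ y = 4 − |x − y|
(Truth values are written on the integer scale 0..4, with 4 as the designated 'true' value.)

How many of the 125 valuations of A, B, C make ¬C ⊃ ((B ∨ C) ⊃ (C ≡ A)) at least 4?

112

value 4: 112 assignments (counts)
value 3: 6 assignments
value 2: 4 assignments
value 1: 2 assignments
value 0: 1 assignment
So 112 of the 125 assignments meet the threshold.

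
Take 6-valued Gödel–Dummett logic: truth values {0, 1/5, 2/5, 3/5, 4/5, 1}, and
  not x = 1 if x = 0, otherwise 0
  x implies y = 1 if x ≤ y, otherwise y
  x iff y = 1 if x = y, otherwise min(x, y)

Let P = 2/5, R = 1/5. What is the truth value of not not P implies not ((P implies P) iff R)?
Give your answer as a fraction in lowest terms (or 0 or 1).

0

not P = not 2/5 = 0
not not P = not 0 = 1
P implies P = 2/5 implies 2/5 = 1
(P implies P) iff R = 1 iff 1/5 = 1/5
not ((P implies P) iff R) = not 1/5 = 0
not not P implies not ((P implies P) iff R) = 1 implies 0 = 0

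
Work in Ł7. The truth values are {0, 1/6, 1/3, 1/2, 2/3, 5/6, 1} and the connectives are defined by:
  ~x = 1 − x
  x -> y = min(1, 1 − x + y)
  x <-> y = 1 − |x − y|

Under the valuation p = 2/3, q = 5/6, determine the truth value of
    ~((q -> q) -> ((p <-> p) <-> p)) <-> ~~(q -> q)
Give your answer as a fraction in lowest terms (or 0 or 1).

q -> q = 5/6 -> 5/6 = 1
p <-> p = 2/3 <-> 2/3 = 1
(p <-> p) <-> p = 1 <-> 2/3 = 2/3
(q -> q) -> ((p <-> p) <-> p) = 1 -> 2/3 = 2/3
~((q -> q) -> ((p <-> p) <-> p)) = ~2/3 = 1/3
q -> q = 5/6 -> 5/6 = 1
~(q -> q) = ~1 = 0
~~(q -> q) = ~0 = 1
~((q -> q) -> ((p <-> p) <-> p)) <-> ~~(q -> q) = 1/3 <-> 1 = 1/3

1/3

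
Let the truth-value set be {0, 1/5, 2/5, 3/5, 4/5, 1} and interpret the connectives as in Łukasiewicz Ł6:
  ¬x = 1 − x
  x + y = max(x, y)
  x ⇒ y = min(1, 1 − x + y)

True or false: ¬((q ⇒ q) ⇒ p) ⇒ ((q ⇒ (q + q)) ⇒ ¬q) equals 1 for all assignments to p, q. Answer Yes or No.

No

Counterexample: take p = 0, q = 1/5.
q ⇒ q = 1/5 ⇒ 1/5 = 1
(q ⇒ q) ⇒ p = 1 ⇒ 0 = 0
¬((q ⇒ q) ⇒ p) = ¬0 = 1
q + q = 1/5 + 1/5 = 1/5
q ⇒ (q + q) = 1/5 ⇒ 1/5 = 1
¬q = ¬1/5 = 4/5
(q ⇒ (q + q)) ⇒ ¬q = 1 ⇒ 4/5 = 4/5
¬((q ⇒ q) ⇒ p) ⇒ ((q ⇒ (q + q)) ⇒ ¬q) = 1 ⇒ 4/5 = 4/5
This gives 4/5 ≠ 1.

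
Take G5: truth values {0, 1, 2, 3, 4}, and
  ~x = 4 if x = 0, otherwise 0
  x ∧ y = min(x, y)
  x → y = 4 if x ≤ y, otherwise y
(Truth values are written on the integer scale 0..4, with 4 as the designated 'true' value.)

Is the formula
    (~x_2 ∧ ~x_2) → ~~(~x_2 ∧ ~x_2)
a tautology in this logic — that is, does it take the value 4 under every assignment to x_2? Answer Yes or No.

x_2 = 0 ↦ 4
x_2 = 1 ↦ 4
x_2 = 2 ↦ 4
x_2 = 3 ↦ 4
x_2 = 4 ↦ 4
Every assignment gives a value ≥ 4.

Yes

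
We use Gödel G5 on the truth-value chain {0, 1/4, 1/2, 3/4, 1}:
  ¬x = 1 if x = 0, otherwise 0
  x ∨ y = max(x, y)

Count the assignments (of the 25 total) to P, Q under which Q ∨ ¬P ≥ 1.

value 1: 9 assignments (counts)
value 3/4: 4 assignments
value 1/2: 4 assignments
value 1/4: 4 assignments
value 0: 4 assignments
So 9 of the 25 assignments meet the threshold.

9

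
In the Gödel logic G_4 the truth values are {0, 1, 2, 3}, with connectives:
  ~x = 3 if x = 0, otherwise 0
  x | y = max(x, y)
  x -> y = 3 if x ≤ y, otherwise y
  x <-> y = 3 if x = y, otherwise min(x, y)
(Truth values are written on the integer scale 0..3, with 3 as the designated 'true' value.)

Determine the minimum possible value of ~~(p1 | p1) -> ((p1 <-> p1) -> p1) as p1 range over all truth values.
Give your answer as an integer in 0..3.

Take p1 = 1:
p1 | p1 = 1 | 1 = 1
~(p1 | p1) = ~1 = 0
~~(p1 | p1) = ~0 = 3
p1 <-> p1 = 1 <-> 1 = 3
(p1 <-> p1) -> p1 = 3 -> 1 = 1
~~(p1 | p1) -> ((p1 <-> p1) -> p1) = 3 -> 1 = 1
No assignment yields a value below 1, so this is the minimum.

1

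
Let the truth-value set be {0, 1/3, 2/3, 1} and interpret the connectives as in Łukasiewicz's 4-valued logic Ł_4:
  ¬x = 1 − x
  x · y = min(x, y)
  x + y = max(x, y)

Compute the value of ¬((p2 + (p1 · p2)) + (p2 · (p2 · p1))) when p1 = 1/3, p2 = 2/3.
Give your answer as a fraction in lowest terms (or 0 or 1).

1/3

p1 · p2 = 1/3 · 2/3 = 1/3
p2 + (p1 · p2) = 2/3 + 1/3 = 2/3
p2 · p1 = 2/3 · 1/3 = 1/3
p2 · (p2 · p1) = 2/3 · 1/3 = 1/3
(p2 + (p1 · p2)) + (p2 · (p2 · p1)) = 2/3 + 1/3 = 2/3
¬((p2 + (p1 · p2)) + (p2 · (p2 · p1))) = ¬2/3 = 1/3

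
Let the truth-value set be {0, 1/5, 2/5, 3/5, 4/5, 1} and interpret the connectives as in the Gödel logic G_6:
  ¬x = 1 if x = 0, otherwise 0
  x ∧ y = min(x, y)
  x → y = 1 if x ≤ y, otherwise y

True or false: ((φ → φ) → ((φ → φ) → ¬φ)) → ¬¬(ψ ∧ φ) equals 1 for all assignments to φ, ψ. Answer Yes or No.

No

Counterexample: take φ = 0, ψ = 0.
φ → φ = 0 → 0 = 1
φ → φ = 0 → 0 = 1
¬φ = ¬0 = 1
(φ → φ) → ¬φ = 1 → 1 = 1
(φ → φ) → ((φ → φ) → ¬φ) = 1 → 1 = 1
ψ ∧ φ = 0 ∧ 0 = 0
¬(ψ ∧ φ) = ¬0 = 1
¬¬(ψ ∧ φ) = ¬1 = 0
((φ → φ) → ((φ → φ) → ¬φ)) → ¬¬(ψ ∧ φ) = 1 → 0 = 0
This gives 0 ≠ 1.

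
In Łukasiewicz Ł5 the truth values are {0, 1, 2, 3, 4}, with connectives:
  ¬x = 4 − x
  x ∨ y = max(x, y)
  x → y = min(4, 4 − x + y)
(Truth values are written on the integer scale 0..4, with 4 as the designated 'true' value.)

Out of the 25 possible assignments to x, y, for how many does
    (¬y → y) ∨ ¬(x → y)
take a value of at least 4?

16

value 4: 16 assignments (counts)
value 3: 2 assignments
value 2: 5 assignments
value 1: 1 assignment
value 0: 1 assignment
So 16 of the 25 assignments meet the threshold.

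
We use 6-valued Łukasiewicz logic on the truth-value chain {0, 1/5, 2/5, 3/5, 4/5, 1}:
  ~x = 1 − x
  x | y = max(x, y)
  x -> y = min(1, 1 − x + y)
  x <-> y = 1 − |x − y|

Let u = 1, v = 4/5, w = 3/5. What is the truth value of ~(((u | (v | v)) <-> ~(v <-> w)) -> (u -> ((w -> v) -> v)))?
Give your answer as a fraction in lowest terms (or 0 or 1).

v | v = 4/5 | 4/5 = 4/5
u | (v | v) = 1 | 4/5 = 1
v <-> w = 4/5 <-> 3/5 = 4/5
~(v <-> w) = ~4/5 = 1/5
(u | (v | v)) <-> ~(v <-> w) = 1 <-> 1/5 = 1/5
w -> v = 3/5 -> 4/5 = 1
(w -> v) -> v = 1 -> 4/5 = 4/5
u -> ((w -> v) -> v) = 1 -> 4/5 = 4/5
((u | (v | v)) <-> ~(v <-> w)) -> (u -> ((w -> v) -> v)) = 1/5 -> 4/5 = 1
~(((u | (v | v)) <-> ~(v <-> w)) -> (u -> ((w -> v) -> v))) = ~1 = 0

0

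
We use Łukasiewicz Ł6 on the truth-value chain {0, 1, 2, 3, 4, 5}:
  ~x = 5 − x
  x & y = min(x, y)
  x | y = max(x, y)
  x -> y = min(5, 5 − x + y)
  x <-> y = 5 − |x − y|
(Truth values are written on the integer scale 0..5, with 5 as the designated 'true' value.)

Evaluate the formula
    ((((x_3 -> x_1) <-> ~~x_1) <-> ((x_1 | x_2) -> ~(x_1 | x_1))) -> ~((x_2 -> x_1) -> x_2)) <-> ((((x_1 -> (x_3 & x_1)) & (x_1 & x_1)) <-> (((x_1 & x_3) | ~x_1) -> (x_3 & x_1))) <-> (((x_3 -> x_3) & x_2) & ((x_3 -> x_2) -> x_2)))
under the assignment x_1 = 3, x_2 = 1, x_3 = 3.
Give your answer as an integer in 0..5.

x_3 -> x_1 = 3 -> 3 = 5
~x_1 = ~3 = 2
~~x_1 = ~2 = 3
(x_3 -> x_1) <-> ~~x_1 = 5 <-> 3 = 3
x_1 | x_2 = 3 | 1 = 3
x_1 | x_1 = 3 | 3 = 3
~(x_1 | x_1) = ~3 = 2
(x_1 | x_2) -> ~(x_1 | x_1) = 3 -> 2 = 4
((x_3 -> x_1) <-> ~~x_1) <-> ((x_1 | x_2) -> ~(x_1 | x_1)) = 3 <-> 4 = 4
x_2 -> x_1 = 1 -> 3 = 5
(x_2 -> x_1) -> x_2 = 5 -> 1 = 1
~((x_2 -> x_1) -> x_2) = ~1 = 4
(((x_3 -> x_1) <-> ~~x_1) <-> ((x_1 | x_2) -> ~(x_1 | x_1))) -> ~((x_2 -> x_1) -> x_2) = 4 -> 4 = 5
x_3 & x_1 = 3 & 3 = 3
x_1 -> (x_3 & x_1) = 3 -> 3 = 5
x_1 & x_1 = 3 & 3 = 3
(x_1 -> (x_3 & x_1)) & (x_1 & x_1) = 5 & 3 = 3
x_1 & x_3 = 3 & 3 = 3
~x_1 = ~3 = 2
(x_1 & x_3) | ~x_1 = 3 | 2 = 3
x_3 & x_1 = 3 & 3 = 3
((x_1 & x_3) | ~x_1) -> (x_3 & x_1) = 3 -> 3 = 5
((x_1 -> (x_3 & x_1)) & (x_1 & x_1)) <-> (((x_1 & x_3) | ~x_1) -> (x_3 & x_1)) = 3 <-> 5 = 3
x_3 -> x_3 = 3 -> 3 = 5
(x_3 -> x_3) & x_2 = 5 & 1 = 1
x_3 -> x_2 = 3 -> 1 = 3
(x_3 -> x_2) -> x_2 = 3 -> 1 = 3
((x_3 -> x_3) & x_2) & ((x_3 -> x_2) -> x_2) = 1 & 3 = 1
(((x_1 -> (x_3 & x_1)) & (x_1 & x_1)) <-> (((x_1 & x_3) | ~x_1) -> (x_3 & x_1))) <-> (((x_3 -> x_3) & x_2) & ((x_3 -> x_2) -> x_2)) = 3 <-> 1 = 3
((((x_3 -> x_1) <-> ~~x_1) <-> ((x_1 | x_2) -> ~(x_1 | x_1))) -> ~((x_2 -> x_1) -> x_2)) <-> ((((x_1 -> (x_3 & x_1)) & (x_1 & x_1)) <-> (((x_1 & x_3) | ~x_1) -> (x_3 & x_1))) <-> (((x_3 -> x_3) & x_2) & ((x_3 -> x_2) -> x_2))) = 5 <-> 3 = 3

3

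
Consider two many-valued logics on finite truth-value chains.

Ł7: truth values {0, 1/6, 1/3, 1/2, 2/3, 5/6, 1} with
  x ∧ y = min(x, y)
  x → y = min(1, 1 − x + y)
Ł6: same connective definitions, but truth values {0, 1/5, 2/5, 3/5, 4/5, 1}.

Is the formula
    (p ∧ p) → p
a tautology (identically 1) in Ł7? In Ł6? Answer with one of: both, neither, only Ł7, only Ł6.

In Ł7: every assignment gives 1 — tautology.
In Ł6: every assignment gives 1 — tautology.

both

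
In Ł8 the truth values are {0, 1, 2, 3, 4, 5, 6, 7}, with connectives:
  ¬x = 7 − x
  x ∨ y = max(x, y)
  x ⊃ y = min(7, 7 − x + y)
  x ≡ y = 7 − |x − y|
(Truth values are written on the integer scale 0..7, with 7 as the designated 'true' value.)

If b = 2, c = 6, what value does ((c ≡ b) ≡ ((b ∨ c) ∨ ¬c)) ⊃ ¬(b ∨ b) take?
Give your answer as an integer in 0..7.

c ≡ b = 6 ≡ 2 = 3
b ∨ c = 2 ∨ 6 = 6
¬c = ¬6 = 1
(b ∨ c) ∨ ¬c = 6 ∨ 1 = 6
(c ≡ b) ≡ ((b ∨ c) ∨ ¬c) = 3 ≡ 6 = 4
b ∨ b = 2 ∨ 2 = 2
¬(b ∨ b) = ¬2 = 5
((c ≡ b) ≡ ((b ∨ c) ∨ ¬c)) ⊃ ¬(b ∨ b) = 4 ⊃ 5 = 7

7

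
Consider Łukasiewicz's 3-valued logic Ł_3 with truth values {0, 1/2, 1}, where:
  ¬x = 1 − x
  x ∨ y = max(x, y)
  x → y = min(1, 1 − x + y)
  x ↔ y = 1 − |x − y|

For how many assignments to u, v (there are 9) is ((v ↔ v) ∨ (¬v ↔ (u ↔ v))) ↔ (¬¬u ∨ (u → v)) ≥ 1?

u = 0, v = 0 ↦ 1  ≥
u = 0, v = 1/2 ↦ 1  ≥
u = 0, v = 1 ↦ 1  ≥
u = 1/2, v = 0 ↦ 1/2  <
u = 1/2, v = 1/2 ↦ 1  ≥
u = 1/2, v = 1 ↦ 1  ≥
u = 1, v = 0 ↦ 1  ≥
u = 1, v = 1/2 ↦ 1  ≥
u = 1, v = 1 ↦ 1  ≥
So 8 of the 9 assignments meet the threshold.

8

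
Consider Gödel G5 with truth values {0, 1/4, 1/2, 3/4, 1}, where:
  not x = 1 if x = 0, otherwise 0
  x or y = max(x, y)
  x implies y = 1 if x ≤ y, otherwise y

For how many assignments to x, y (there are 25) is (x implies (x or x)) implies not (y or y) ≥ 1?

5

value 1: 5 assignments (counts)
value 0: 20 assignments
So 5 of the 25 assignments meet the threshold.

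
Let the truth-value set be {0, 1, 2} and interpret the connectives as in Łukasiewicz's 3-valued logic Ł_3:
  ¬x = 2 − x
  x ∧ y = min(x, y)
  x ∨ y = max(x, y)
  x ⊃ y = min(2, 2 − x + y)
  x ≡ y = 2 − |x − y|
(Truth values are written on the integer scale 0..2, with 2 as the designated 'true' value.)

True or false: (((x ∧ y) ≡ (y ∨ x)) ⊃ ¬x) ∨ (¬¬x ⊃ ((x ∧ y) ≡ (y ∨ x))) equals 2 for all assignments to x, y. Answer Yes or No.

Counterexample: take x = 2, y = 1.
x ∧ y = 2 ∧ 1 = 1
y ∨ x = 1 ∨ 2 = 2
(x ∧ y) ≡ (y ∨ x) = 1 ≡ 2 = 1
¬x = ¬2 = 0
((x ∧ y) ≡ (y ∨ x)) ⊃ ¬x = 1 ⊃ 0 = 1
¬x = ¬2 = 0
¬¬x = ¬0 = 2
x ∧ y = 2 ∧ 1 = 1
y ∨ x = 1 ∨ 2 = 2
(x ∧ y) ≡ (y ∨ x) = 1 ≡ 2 = 1
¬¬x ⊃ ((x ∧ y) ≡ (y ∨ x)) = 2 ⊃ 1 = 1
(((x ∧ y) ≡ (y ∨ x)) ⊃ ¬x) ∨ (¬¬x ⊃ ((x ∧ y) ≡ (y ∨ x))) = 1 ∨ 1 = 1
This gives 1 ≠ 2.

No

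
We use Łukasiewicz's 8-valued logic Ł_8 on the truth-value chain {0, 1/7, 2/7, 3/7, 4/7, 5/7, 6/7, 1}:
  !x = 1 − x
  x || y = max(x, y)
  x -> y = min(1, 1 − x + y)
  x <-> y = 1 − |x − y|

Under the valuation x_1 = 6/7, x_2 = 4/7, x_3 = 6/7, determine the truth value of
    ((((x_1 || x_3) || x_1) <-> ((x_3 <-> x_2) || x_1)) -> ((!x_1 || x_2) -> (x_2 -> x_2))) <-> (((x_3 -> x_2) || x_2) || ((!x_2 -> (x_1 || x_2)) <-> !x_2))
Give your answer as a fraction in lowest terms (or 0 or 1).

5/7

x_1 || x_3 = 6/7 || 6/7 = 6/7
(x_1 || x_3) || x_1 = 6/7 || 6/7 = 6/7
x_3 <-> x_2 = 6/7 <-> 4/7 = 5/7
(x_3 <-> x_2) || x_1 = 5/7 || 6/7 = 6/7
((x_1 || x_3) || x_1) <-> ((x_3 <-> x_2) || x_1) = 6/7 <-> 6/7 = 1
!x_1 = !6/7 = 1/7
!x_1 || x_2 = 1/7 || 4/7 = 4/7
x_2 -> x_2 = 4/7 -> 4/7 = 1
(!x_1 || x_2) -> (x_2 -> x_2) = 4/7 -> 1 = 1
(((x_1 || x_3) || x_1) <-> ((x_3 <-> x_2) || x_1)) -> ((!x_1 || x_2) -> (x_2 -> x_2)) = 1 -> 1 = 1
x_3 -> x_2 = 6/7 -> 4/7 = 5/7
(x_3 -> x_2) || x_2 = 5/7 || 4/7 = 5/7
!x_2 = !4/7 = 3/7
x_1 || x_2 = 6/7 || 4/7 = 6/7
!x_2 -> (x_1 || x_2) = 3/7 -> 6/7 = 1
!x_2 = !4/7 = 3/7
(!x_2 -> (x_1 || x_2)) <-> !x_2 = 1 <-> 3/7 = 3/7
((x_3 -> x_2) || x_2) || ((!x_2 -> (x_1 || x_2)) <-> !x_2) = 5/7 || 3/7 = 5/7
((((x_1 || x_3) || x_1) <-> ((x_3 <-> x_2) || x_1)) -> ((!x_1 || x_2) -> (x_2 -> x_2))) <-> (((x_3 -> x_2) || x_2) || ((!x_2 -> (x_1 || x_2)) <-> !x_2)) = 1 <-> 5/7 = 5/7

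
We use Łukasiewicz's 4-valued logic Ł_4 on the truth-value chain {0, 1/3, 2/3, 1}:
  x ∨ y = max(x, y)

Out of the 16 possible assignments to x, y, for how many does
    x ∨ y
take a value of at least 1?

x = 0, y = 0 ↦ 0  <
x = 0, y = 1/3 ↦ 1/3  <
x = 0, y = 2/3 ↦ 2/3  <
x = 0, y = 1 ↦ 1  ≥
x = 1/3, y = 0 ↦ 1/3  <
x = 1/3, y = 1/3 ↦ 1/3  <
x = 1/3, y = 2/3 ↦ 2/3  <
x = 1/3, y = 1 ↦ 1  ≥
x = 2/3, y = 0 ↦ 2/3  <
x = 2/3, y = 1/3 ↦ 2/3  <
x = 2/3, y = 2/3 ↦ 2/3  <
x = 2/3, y = 1 ↦ 1  ≥
x = 1, y = 0 ↦ 1  ≥
x = 1, y = 1/3 ↦ 1  ≥
x = 1, y = 2/3 ↦ 1  ≥
x = 1, y = 1 ↦ 1  ≥
So 7 of the 16 assignments meet the threshold.

7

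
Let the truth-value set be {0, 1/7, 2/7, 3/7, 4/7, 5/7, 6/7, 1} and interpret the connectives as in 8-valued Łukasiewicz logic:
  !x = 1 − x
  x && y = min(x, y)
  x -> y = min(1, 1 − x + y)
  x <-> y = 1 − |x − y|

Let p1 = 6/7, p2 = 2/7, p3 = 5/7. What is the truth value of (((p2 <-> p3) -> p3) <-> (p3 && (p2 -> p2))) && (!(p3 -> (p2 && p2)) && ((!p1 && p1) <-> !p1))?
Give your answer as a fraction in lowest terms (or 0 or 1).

p2 <-> p3 = 2/7 <-> 5/7 = 4/7
(p2 <-> p3) -> p3 = 4/7 -> 5/7 = 1
p2 -> p2 = 2/7 -> 2/7 = 1
p3 && (p2 -> p2) = 5/7 && 1 = 5/7
((p2 <-> p3) -> p3) <-> (p3 && (p2 -> p2)) = 1 <-> 5/7 = 5/7
p2 && p2 = 2/7 && 2/7 = 2/7
p3 -> (p2 && p2) = 5/7 -> 2/7 = 4/7
!(p3 -> (p2 && p2)) = !4/7 = 3/7
!p1 = !6/7 = 1/7
!p1 && p1 = 1/7 && 6/7 = 1/7
!p1 = !6/7 = 1/7
(!p1 && p1) <-> !p1 = 1/7 <-> 1/7 = 1
!(p3 -> (p2 && p2)) && ((!p1 && p1) <-> !p1) = 3/7 && 1 = 3/7
(((p2 <-> p3) -> p3) <-> (p3 && (p2 -> p2))) && (!(p3 -> (p2 && p2)) && ((!p1 && p1) <-> !p1)) = 5/7 && 3/7 = 3/7

3/7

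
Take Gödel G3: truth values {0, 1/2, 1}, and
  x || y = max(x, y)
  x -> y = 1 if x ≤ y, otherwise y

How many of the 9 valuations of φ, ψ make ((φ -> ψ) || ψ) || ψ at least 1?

φ = 0, ψ = 0 ↦ 1  ≥
φ = 0, ψ = 1/2 ↦ 1  ≥
φ = 0, ψ = 1 ↦ 1  ≥
φ = 1/2, ψ = 0 ↦ 0  <
φ = 1/2, ψ = 1/2 ↦ 1  ≥
φ = 1/2, ψ = 1 ↦ 1  ≥
φ = 1, ψ = 0 ↦ 0  <
φ = 1, ψ = 1/2 ↦ 1/2  <
φ = 1, ψ = 1 ↦ 1  ≥
So 6 of the 9 assignments meet the threshold.

6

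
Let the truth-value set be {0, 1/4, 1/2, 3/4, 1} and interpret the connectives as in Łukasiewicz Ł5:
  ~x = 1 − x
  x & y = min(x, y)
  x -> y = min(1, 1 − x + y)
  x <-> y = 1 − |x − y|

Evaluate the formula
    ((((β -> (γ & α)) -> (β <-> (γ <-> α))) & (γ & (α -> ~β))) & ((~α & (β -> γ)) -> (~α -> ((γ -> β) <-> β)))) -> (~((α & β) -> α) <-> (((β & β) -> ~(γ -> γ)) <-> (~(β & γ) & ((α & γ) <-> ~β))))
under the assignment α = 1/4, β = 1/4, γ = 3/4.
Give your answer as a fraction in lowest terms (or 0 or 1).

1/2

γ & α = 3/4 & 1/4 = 1/4
β -> (γ & α) = 1/4 -> 1/4 = 1
γ <-> α = 3/4 <-> 1/4 = 1/2
β <-> (γ <-> α) = 1/4 <-> 1/2 = 3/4
(β -> (γ & α)) -> (β <-> (γ <-> α)) = 1 -> 3/4 = 3/4
~β = ~1/4 = 3/4
α -> ~β = 1/4 -> 3/4 = 1
γ & (α -> ~β) = 3/4 & 1 = 3/4
((β -> (γ & α)) -> (β <-> (γ <-> α))) & (γ & (α -> ~β)) = 3/4 & 3/4 = 3/4
~α = ~1/4 = 3/4
β -> γ = 1/4 -> 3/4 = 1
~α & (β -> γ) = 3/4 & 1 = 3/4
~α = ~1/4 = 3/4
γ -> β = 3/4 -> 1/4 = 1/2
(γ -> β) <-> β = 1/2 <-> 1/4 = 3/4
~α -> ((γ -> β) <-> β) = 3/4 -> 3/4 = 1
(~α & (β -> γ)) -> (~α -> ((γ -> β) <-> β)) = 3/4 -> 1 = 1
(((β -> (γ & α)) -> (β <-> (γ <-> α))) & (γ & (α -> ~β))) & ((~α & (β -> γ)) -> (~α -> ((γ -> β) <-> β))) = 3/4 & 1 = 3/4
α & β = 1/4 & 1/4 = 1/4
(α & β) -> α = 1/4 -> 1/4 = 1
~((α & β) -> α) = ~1 = 0
β & β = 1/4 & 1/4 = 1/4
γ -> γ = 3/4 -> 3/4 = 1
~(γ -> γ) = ~1 = 0
(β & β) -> ~(γ -> γ) = 1/4 -> 0 = 3/4
β & γ = 1/4 & 3/4 = 1/4
~(β & γ) = ~1/4 = 3/4
α & γ = 1/4 & 3/4 = 1/4
~β = ~1/4 = 3/4
(α & γ) <-> ~β = 1/4 <-> 3/4 = 1/2
~(β & γ) & ((α & γ) <-> ~β) = 3/4 & 1/2 = 1/2
((β & β) -> ~(γ -> γ)) <-> (~(β & γ) & ((α & γ) <-> ~β)) = 3/4 <-> 1/2 = 3/4
~((α & β) -> α) <-> (((β & β) -> ~(γ -> γ)) <-> (~(β & γ) & ((α & γ) <-> ~β))) = 0 <-> 3/4 = 1/4
((((β -> (γ & α)) -> (β <-> (γ <-> α))) & (γ & (α -> ~β))) & ((~α & (β -> γ)) -> (~α -> ((γ -> β) <-> β)))) -> (~((α & β) -> α) <-> (((β & β) -> ~(γ -> γ)) <-> (~(β & γ) & ((α & γ) <-> ~β)))) = 3/4 -> 1/4 = 1/2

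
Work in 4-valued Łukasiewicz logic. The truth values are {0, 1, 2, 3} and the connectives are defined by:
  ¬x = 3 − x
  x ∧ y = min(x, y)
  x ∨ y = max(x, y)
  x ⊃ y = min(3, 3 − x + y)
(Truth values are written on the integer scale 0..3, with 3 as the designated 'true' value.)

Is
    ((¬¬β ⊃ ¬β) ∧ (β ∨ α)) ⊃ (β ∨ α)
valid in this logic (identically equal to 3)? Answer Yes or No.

α = 0, β = 0 ↦ 3
α = 0, β = 1 ↦ 3
α = 0, β = 2 ↦ 3
α = 0, β = 3 ↦ 3
α = 1, β = 0 ↦ 3
α = 1, β = 1 ↦ 3
α = 1, β = 2 ↦ 3
α = 1, β = 3 ↦ 3
α = 2, β = 0 ↦ 3
α = 2, β = 1 ↦ 3
α = 2, β = 2 ↦ 3
α = 2, β = 3 ↦ 3
α = 3, β = 0 ↦ 3
α = 3, β = 1 ↦ 3
α = 3, β = 2 ↦ 3
α = 3, β = 3 ↦ 3
Every assignment gives a value ≥ 3.

Yes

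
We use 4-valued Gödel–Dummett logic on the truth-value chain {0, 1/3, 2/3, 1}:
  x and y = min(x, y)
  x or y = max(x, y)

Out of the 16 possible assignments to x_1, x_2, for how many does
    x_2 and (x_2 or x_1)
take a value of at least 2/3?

8

x_1 = 0, x_2 = 0 ↦ 0  <
x_1 = 0, x_2 = 1/3 ↦ 1/3  <
x_1 = 0, x_2 = 2/3 ↦ 2/3  ≥
x_1 = 0, x_2 = 1 ↦ 1  ≥
x_1 = 1/3, x_2 = 0 ↦ 0  <
x_1 = 1/3, x_2 = 1/3 ↦ 1/3  <
x_1 = 1/3, x_2 = 2/3 ↦ 2/3  ≥
x_1 = 1/3, x_2 = 1 ↦ 1  ≥
x_1 = 2/3, x_2 = 0 ↦ 0  <
x_1 = 2/3, x_2 = 1/3 ↦ 1/3  <
x_1 = 2/3, x_2 = 2/3 ↦ 2/3  ≥
x_1 = 2/3, x_2 = 1 ↦ 1  ≥
x_1 = 1, x_2 = 0 ↦ 0  <
x_1 = 1, x_2 = 1/3 ↦ 1/3  <
x_1 = 1, x_2 = 2/3 ↦ 2/3  ≥
x_1 = 1, x_2 = 1 ↦ 1  ≥
So 8 of the 16 assignments meet the threshold.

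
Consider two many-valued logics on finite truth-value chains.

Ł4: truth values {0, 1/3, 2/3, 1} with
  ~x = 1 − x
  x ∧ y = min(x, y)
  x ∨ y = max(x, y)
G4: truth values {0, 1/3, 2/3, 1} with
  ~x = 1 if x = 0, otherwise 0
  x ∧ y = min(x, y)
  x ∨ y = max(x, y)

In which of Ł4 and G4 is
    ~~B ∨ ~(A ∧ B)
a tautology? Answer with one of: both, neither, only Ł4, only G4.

In Ł4: at A = 1/3, B = 1/3 the value is 2/3 — not a tautology.
In G4: every assignment gives 1 — tautology.

only G4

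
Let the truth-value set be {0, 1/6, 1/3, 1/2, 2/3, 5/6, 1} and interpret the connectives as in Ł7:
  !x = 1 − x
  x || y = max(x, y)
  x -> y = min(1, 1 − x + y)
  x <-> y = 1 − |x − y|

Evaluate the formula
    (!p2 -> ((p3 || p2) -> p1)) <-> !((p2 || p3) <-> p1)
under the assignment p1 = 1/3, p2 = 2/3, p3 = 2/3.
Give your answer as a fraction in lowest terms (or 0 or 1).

1/3

!p2 = !2/3 = 1/3
p3 || p2 = 2/3 || 2/3 = 2/3
(p3 || p2) -> p1 = 2/3 -> 1/3 = 2/3
!p2 -> ((p3 || p2) -> p1) = 1/3 -> 2/3 = 1
p2 || p3 = 2/3 || 2/3 = 2/3
(p2 || p3) <-> p1 = 2/3 <-> 1/3 = 2/3
!((p2 || p3) <-> p1) = !2/3 = 1/3
(!p2 -> ((p3 || p2) -> p1)) <-> !((p2 || p3) <-> p1) = 1 <-> 1/3 = 1/3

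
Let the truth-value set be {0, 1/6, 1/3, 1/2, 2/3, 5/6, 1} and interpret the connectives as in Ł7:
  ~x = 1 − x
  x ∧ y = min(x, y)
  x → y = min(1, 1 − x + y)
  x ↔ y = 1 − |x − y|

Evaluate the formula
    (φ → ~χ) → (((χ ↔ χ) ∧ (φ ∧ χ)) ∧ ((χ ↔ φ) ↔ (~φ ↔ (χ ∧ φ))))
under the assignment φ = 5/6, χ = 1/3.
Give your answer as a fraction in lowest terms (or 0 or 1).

~χ = ~1/3 = 2/3
φ → ~χ = 5/6 → 2/3 = 5/6
χ ↔ χ = 1/3 ↔ 1/3 = 1
φ ∧ χ = 5/6 ∧ 1/3 = 1/3
(χ ↔ χ) ∧ (φ ∧ χ) = 1 ∧ 1/3 = 1/3
χ ↔ φ = 1/3 ↔ 5/6 = 1/2
~φ = ~5/6 = 1/6
χ ∧ φ = 1/3 ∧ 5/6 = 1/3
~φ ↔ (χ ∧ φ) = 1/6 ↔ 1/3 = 5/6
(χ ↔ φ) ↔ (~φ ↔ (χ ∧ φ)) = 1/2 ↔ 5/6 = 2/3
((χ ↔ χ) ∧ (φ ∧ χ)) ∧ ((χ ↔ φ) ↔ (~φ ↔ (χ ∧ φ))) = 1/3 ∧ 2/3 = 1/3
(φ → ~χ) → (((χ ↔ χ) ∧ (φ ∧ χ)) ∧ ((χ ↔ φ) ↔ (~φ ↔ (χ ∧ φ)))) = 5/6 → 1/3 = 1/2

1/2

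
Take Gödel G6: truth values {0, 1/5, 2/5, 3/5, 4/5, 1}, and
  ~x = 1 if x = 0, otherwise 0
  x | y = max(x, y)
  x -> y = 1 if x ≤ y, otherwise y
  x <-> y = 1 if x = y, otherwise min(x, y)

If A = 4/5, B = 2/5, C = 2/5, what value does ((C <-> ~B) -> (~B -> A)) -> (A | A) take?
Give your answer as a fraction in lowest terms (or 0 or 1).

4/5

~B = ~2/5 = 0
C <-> ~B = 2/5 <-> 0 = 0
~B = ~2/5 = 0
~B -> A = 0 -> 4/5 = 1
(C <-> ~B) -> (~B -> A) = 0 -> 1 = 1
A | A = 4/5 | 4/5 = 4/5
((C <-> ~B) -> (~B -> A)) -> (A | A) = 1 -> 4/5 = 4/5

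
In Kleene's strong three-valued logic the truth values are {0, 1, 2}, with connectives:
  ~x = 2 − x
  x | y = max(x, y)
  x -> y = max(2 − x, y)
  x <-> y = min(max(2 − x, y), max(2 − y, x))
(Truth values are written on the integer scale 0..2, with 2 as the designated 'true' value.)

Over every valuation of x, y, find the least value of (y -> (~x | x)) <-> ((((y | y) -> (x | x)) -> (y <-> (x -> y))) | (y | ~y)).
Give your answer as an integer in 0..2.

Take x = 0, y = 1:
~x = ~0 = 2
~x | x = 2 | 0 = 2
y -> (~x | x) = 1 -> 2 = 2
y | y = 1 | 1 = 1
x | x = 0 | 0 = 0
(y | y) -> (x | x) = 1 -> 0 = 1
x -> y = 0 -> 1 = 2
y <-> (x -> y) = 1 <-> 2 = 1
((y | y) -> (x | x)) -> (y <-> (x -> y)) = 1 -> 1 = 1
~y = ~1 = 1
y | ~y = 1 | 1 = 1
(((y | y) -> (x | x)) -> (y <-> (x -> y))) | (y | ~y) = 1 | 1 = 1
(y -> (~x | x)) <-> ((((y | y) -> (x | x)) -> (y <-> (x -> y))) | (y | ~y)) = 2 <-> 1 = 1
No assignment yields a value below 1, so this is the minimum.

1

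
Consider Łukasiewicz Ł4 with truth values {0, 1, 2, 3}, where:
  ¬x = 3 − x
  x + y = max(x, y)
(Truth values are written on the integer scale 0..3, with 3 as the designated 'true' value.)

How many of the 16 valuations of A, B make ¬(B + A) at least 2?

4

A = 0, B = 0 ↦ 3  ≥
A = 0, B = 1 ↦ 2  ≥
A = 0, B = 2 ↦ 1  <
A = 0, B = 3 ↦ 0  <
A = 1, B = 0 ↦ 2  ≥
A = 1, B = 1 ↦ 2  ≥
A = 1, B = 2 ↦ 1  <
A = 1, B = 3 ↦ 0  <
A = 2, B = 0 ↦ 1  <
A = 2, B = 1 ↦ 1  <
A = 2, B = 2 ↦ 1  <
A = 2, B = 3 ↦ 0  <
A = 3, B = 0 ↦ 0  <
A = 3, B = 1 ↦ 0  <
A = 3, B = 2 ↦ 0  <
A = 3, B = 3 ↦ 0  <
So 4 of the 16 assignments meet the threshold.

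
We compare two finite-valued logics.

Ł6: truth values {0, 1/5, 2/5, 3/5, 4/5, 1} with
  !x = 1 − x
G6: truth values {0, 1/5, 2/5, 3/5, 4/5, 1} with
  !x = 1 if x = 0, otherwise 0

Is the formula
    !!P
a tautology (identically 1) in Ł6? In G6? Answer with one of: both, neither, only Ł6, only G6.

neither

In Ł6: at P = 0 the value is 0 — not a tautology.
In G6: at P = 0 the value is 0 — not a tautology.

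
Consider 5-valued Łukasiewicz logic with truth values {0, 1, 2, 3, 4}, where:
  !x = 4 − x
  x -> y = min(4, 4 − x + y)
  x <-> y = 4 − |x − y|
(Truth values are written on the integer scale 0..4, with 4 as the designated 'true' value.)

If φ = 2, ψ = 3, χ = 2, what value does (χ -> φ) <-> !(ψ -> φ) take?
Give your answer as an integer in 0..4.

1

χ -> φ = 2 -> 2 = 4
ψ -> φ = 3 -> 2 = 3
!(ψ -> φ) = !3 = 1
(χ -> φ) <-> !(ψ -> φ) = 4 <-> 1 = 1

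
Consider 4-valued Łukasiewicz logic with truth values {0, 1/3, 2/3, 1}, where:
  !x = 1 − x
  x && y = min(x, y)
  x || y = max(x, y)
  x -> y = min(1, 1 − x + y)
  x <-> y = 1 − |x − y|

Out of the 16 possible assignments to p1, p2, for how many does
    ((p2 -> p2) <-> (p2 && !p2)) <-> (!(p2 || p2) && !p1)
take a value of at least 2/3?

14

p1 = 0, p2 = 0 ↦ 0  <
p1 = 0, p2 = 1/3 ↦ 2/3  ≥
p1 = 0, p2 = 2/3 ↦ 1  ≥
p1 = 0, p2 = 1 ↦ 1  ≥
p1 = 1/3, p2 = 0 ↦ 1/3  <
p1 = 1/3, p2 = 1/3 ↦ 2/3  ≥
p1 = 1/3, p2 = 2/3 ↦ 1  ≥
p1 = 1/3, p2 = 1 ↦ 1  ≥
p1 = 2/3, p2 = 0 ↦ 2/3  ≥
p1 = 2/3, p2 = 1/3 ↦ 1  ≥
p1 = 2/3, p2 = 2/3 ↦ 1  ≥
p1 = 2/3, p2 = 1 ↦ 1  ≥
p1 = 1, p2 = 0 ↦ 1  ≥
p1 = 1, p2 = 1/3 ↦ 2/3  ≥
p1 = 1, p2 = 2/3 ↦ 2/3  ≥
p1 = 1, p2 = 1 ↦ 1  ≥
So 14 of the 16 assignments meet the threshold.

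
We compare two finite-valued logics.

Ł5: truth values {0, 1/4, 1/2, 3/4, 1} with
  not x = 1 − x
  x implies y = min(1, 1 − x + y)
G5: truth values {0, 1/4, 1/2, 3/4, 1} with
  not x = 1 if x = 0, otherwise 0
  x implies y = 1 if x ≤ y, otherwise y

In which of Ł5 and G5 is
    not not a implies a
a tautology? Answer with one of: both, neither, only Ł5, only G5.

In Ł5: every assignment gives 1 — tautology.
In G5: at a = 1/4 the value is 1/4 — not a tautology.

only Ł5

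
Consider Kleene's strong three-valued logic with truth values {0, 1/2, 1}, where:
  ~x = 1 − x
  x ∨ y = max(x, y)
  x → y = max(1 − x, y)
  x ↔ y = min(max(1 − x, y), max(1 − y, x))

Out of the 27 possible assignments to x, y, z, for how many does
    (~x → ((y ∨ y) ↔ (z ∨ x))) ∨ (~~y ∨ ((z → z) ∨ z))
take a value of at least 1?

23

value 1: 23 assignments (counts)
value 1/2: 4 assignments
So 23 of the 27 assignments meet the threshold.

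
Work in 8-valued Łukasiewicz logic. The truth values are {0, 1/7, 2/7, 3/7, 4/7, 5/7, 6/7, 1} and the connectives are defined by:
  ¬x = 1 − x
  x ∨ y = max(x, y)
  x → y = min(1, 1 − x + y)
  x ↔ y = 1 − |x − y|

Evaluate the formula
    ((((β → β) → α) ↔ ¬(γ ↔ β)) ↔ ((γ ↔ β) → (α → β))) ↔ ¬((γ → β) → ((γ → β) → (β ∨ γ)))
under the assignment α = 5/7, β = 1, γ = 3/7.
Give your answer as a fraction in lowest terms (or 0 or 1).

1/7

β → β = 1 → 1 = 1
(β → β) → α = 1 → 5/7 = 5/7
γ ↔ β = 3/7 ↔ 1 = 3/7
¬(γ ↔ β) = ¬3/7 = 4/7
((β → β) → α) ↔ ¬(γ ↔ β) = 5/7 ↔ 4/7 = 6/7
γ ↔ β = 3/7 ↔ 1 = 3/7
α → β = 5/7 → 1 = 1
(γ ↔ β) → (α → β) = 3/7 → 1 = 1
(((β → β) → α) ↔ ¬(γ ↔ β)) ↔ ((γ ↔ β) → (α → β)) = 6/7 ↔ 1 = 6/7
γ → β = 3/7 → 1 = 1
γ → β = 3/7 → 1 = 1
β ∨ γ = 1 ∨ 3/7 = 1
(γ → β) → (β ∨ γ) = 1 → 1 = 1
(γ → β) → ((γ → β) → (β ∨ γ)) = 1 → 1 = 1
¬((γ → β) → ((γ → β) → (β ∨ γ))) = ¬1 = 0
((((β → β) → α) ↔ ¬(γ ↔ β)) ↔ ((γ ↔ β) → (α → β))) ↔ ¬((γ → β) → ((γ → β) → (β ∨ γ))) = 6/7 ↔ 0 = 1/7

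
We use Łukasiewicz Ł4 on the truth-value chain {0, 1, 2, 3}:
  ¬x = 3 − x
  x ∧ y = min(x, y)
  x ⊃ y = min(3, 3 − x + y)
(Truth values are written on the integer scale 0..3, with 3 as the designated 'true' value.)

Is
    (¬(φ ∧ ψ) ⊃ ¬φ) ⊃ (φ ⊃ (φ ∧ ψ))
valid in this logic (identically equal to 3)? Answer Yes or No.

Yes

φ = 0, ψ = 0 ↦ 3
φ = 0, ψ = 1 ↦ 3
φ = 0, ψ = 2 ↦ 3
φ = 0, ψ = 3 ↦ 3
φ = 1, ψ = 0 ↦ 3
φ = 1, ψ = 1 ↦ 3
φ = 1, ψ = 2 ↦ 3
φ = 1, ψ = 3 ↦ 3
φ = 2, ψ = 0 ↦ 3
φ = 2, ψ = 1 ↦ 3
φ = 2, ψ = 2 ↦ 3
φ = 2, ψ = 3 ↦ 3
φ = 3, ψ = 0 ↦ 3
φ = 3, ψ = 1 ↦ 3
φ = 3, ψ = 2 ↦ 3
φ = 3, ψ = 3 ↦ 3
Every assignment gives a value ≥ 3.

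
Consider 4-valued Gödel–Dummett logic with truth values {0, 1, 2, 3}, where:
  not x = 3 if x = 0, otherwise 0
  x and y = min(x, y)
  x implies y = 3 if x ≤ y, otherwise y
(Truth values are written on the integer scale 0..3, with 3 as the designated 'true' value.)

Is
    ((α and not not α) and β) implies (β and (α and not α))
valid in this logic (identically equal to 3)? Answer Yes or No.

No

Counterexample: take α = 1, β = 1.
not α = not 1 = 0
not not α = not 0 = 3
α and not not α = 1 and 3 = 1
(α and not not α) and β = 1 and 1 = 1
not α = not 1 = 0
α and not α = 1 and 0 = 0
β and (α and not α) = 1 and 0 = 0
((α and not not α) and β) implies (β and (α and not α)) = 1 implies 0 = 0
This gives 0 ≠ 3.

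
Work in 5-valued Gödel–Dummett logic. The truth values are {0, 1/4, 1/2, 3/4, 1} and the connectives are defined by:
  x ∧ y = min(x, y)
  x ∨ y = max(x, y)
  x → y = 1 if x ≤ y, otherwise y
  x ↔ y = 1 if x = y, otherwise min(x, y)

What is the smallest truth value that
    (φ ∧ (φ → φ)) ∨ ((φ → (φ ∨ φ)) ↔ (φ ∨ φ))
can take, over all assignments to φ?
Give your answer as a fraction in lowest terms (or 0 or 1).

Take φ = 0:
φ → φ = 0 → 0 = 1
φ ∧ (φ → φ) = 0 ∧ 1 = 0
φ ∨ φ = 0 ∨ 0 = 0
φ → (φ ∨ φ) = 0 → 0 = 1
φ ∨ φ = 0 ∨ 0 = 0
(φ → (φ ∨ φ)) ↔ (φ ∨ φ) = 1 ↔ 0 = 0
(φ ∧ (φ → φ)) ∨ ((φ → (φ ∨ φ)) ↔ (φ ∨ φ)) = 0 ∨ 0 = 0
No assignment yields a value below 0, so this is the minimum.

0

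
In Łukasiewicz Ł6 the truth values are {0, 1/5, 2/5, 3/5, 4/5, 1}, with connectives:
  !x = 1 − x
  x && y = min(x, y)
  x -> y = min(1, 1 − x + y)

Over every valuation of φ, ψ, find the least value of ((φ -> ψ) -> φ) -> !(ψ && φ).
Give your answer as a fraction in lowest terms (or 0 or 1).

0

Take φ = 1, ψ = 1:
φ -> ψ = 1 -> 1 = 1
(φ -> ψ) -> φ = 1 -> 1 = 1
ψ && φ = 1 && 1 = 1
!(ψ && φ) = !1 = 0
((φ -> ψ) -> φ) -> !(ψ && φ) = 1 -> 0 = 0
No assignment yields a value below 0, so this is the minimum.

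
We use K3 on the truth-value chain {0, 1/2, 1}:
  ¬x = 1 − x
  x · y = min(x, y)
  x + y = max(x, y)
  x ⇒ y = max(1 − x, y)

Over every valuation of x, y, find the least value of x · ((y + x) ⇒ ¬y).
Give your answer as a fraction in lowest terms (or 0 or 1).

0

Take x = 0, y = 0:
y + x = 0 + 0 = 0
¬y = ¬0 = 1
(y + x) ⇒ ¬y = 0 ⇒ 1 = 1
x · ((y + x) ⇒ ¬y) = 0 · 1 = 0
No assignment yields a value below 0, so this is the minimum.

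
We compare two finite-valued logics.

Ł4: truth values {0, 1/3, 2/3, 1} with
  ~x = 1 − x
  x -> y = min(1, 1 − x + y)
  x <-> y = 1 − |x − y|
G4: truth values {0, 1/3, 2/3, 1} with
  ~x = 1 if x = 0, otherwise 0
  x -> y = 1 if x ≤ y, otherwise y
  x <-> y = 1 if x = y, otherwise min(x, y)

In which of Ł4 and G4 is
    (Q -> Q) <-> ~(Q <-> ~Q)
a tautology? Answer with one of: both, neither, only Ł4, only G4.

only G4

In Ł4: at Q = 1/3 the value is 1/3 — not a tautology.
In G4: every assignment gives 1 — tautology.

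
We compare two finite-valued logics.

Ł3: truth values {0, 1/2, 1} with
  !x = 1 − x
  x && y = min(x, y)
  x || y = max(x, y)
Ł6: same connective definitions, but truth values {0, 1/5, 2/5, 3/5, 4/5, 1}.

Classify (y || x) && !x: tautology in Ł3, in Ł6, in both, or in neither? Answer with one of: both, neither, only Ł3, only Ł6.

In Ł3: at x = 0, y = 0 the value is 0 — not a tautology.
In Ł6: at x = 0, y = 0 the value is 0 — not a tautology.

neither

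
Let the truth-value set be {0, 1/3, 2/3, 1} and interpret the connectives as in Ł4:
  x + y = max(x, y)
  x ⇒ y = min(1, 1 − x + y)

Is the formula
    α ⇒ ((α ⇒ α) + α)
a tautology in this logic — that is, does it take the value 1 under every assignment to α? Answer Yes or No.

α = 0 ↦ 1
α = 1/3 ↦ 1
α = 2/3 ↦ 1
α = 1 ↦ 1
Every assignment gives a value ≥ 1.

Yes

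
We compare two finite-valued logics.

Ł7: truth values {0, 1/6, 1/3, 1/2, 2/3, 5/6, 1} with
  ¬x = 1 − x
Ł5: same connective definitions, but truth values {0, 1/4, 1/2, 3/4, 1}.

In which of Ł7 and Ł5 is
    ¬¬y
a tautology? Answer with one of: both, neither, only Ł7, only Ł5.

In Ł7: at y = 0 the value is 0 — not a tautology.
In Ł5: at y = 0 the value is 0 — not a tautology.

neither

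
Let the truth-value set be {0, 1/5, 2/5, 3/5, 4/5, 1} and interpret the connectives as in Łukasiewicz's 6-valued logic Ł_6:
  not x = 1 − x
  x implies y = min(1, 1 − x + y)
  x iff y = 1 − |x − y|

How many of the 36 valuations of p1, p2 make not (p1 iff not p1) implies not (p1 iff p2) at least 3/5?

value 1: 16 assignments (counts)
value 4/5: 6 assignments (counts)
value 3/5: 6 assignments (counts)
value 2/5: 4 assignments
value 1/5: 2 assignments
value 0: 2 assignments
So 28 of the 36 assignments meet the threshold.

28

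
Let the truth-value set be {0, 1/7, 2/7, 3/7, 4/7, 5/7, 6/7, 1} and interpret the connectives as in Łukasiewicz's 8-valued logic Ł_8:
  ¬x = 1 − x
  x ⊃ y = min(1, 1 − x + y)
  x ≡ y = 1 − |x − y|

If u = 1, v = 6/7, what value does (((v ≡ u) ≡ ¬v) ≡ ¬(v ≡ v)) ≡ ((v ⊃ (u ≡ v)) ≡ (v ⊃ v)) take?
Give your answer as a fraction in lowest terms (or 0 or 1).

5/7

v ≡ u = 6/7 ≡ 1 = 6/7
¬v = ¬6/7 = 1/7
(v ≡ u) ≡ ¬v = 6/7 ≡ 1/7 = 2/7
v ≡ v = 6/7 ≡ 6/7 = 1
¬(v ≡ v) = ¬1 = 0
((v ≡ u) ≡ ¬v) ≡ ¬(v ≡ v) = 2/7 ≡ 0 = 5/7
u ≡ v = 1 ≡ 6/7 = 6/7
v ⊃ (u ≡ v) = 6/7 ⊃ 6/7 = 1
v ⊃ v = 6/7 ⊃ 6/7 = 1
(v ⊃ (u ≡ v)) ≡ (v ⊃ v) = 1 ≡ 1 = 1
(((v ≡ u) ≡ ¬v) ≡ ¬(v ≡ v)) ≡ ((v ⊃ (u ≡ v)) ≡ (v ⊃ v)) = 5/7 ≡ 1 = 5/7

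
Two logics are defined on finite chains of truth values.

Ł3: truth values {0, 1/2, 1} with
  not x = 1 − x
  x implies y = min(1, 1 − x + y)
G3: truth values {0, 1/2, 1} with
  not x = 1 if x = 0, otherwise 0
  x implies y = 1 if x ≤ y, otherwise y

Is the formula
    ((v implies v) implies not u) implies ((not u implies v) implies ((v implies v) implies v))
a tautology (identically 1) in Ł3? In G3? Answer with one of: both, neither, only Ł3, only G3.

both

In Ł3: every assignment gives 1 — tautology.
In G3: every assignment gives 1 — tautology.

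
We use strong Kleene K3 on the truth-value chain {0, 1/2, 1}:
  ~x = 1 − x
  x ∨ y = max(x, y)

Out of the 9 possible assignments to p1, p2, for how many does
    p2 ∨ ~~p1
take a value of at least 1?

5

p1 = 0, p2 = 0 ↦ 0  <
p1 = 0, p2 = 1/2 ↦ 1/2  <
p1 = 0, p2 = 1 ↦ 1  ≥
p1 = 1/2, p2 = 0 ↦ 1/2  <
p1 = 1/2, p2 = 1/2 ↦ 1/2  <
p1 = 1/2, p2 = 1 ↦ 1  ≥
p1 = 1, p2 = 0 ↦ 1  ≥
p1 = 1, p2 = 1/2 ↦ 1  ≥
p1 = 1, p2 = 1 ↦ 1  ≥
So 5 of the 9 assignments meet the threshold.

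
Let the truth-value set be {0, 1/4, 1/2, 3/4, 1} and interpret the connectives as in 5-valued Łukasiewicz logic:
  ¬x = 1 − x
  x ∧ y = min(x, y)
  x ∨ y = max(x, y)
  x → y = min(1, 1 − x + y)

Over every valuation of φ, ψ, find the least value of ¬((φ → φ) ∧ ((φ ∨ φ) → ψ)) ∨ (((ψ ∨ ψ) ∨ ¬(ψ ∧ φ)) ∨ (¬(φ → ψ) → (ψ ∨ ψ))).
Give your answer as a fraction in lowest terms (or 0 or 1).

3/4

Take φ = 3/4, ψ = 1/4:
φ → φ = 3/4 → 3/4 = 1
φ ∨ φ = 3/4 ∨ 3/4 = 3/4
(φ ∨ φ) → ψ = 3/4 → 1/4 = 1/2
(φ → φ) ∧ ((φ ∨ φ) → ψ) = 1 ∧ 1/2 = 1/2
¬((φ → φ) ∧ ((φ ∨ φ) → ψ)) = ¬1/2 = 1/2
ψ ∨ ψ = 1/4 ∨ 1/4 = 1/4
ψ ∧ φ = 1/4 ∧ 3/4 = 1/4
¬(ψ ∧ φ) = ¬1/4 = 3/4
(ψ ∨ ψ) ∨ ¬(ψ ∧ φ) = 1/4 ∨ 3/4 = 3/4
φ → ψ = 3/4 → 1/4 = 1/2
¬(φ → ψ) = ¬1/2 = 1/2
ψ ∨ ψ = 1/4 ∨ 1/4 = 1/4
¬(φ → ψ) → (ψ ∨ ψ) = 1/2 → 1/4 = 3/4
((ψ ∨ ψ) ∨ ¬(ψ ∧ φ)) ∨ (¬(φ → ψ) → (ψ ∨ ψ)) = 3/4 ∨ 3/4 = 3/4
¬((φ → φ) ∧ ((φ ∨ φ) → ψ)) ∨ (((ψ ∨ ψ) ∨ ¬(ψ ∧ φ)) ∨ (¬(φ → ψ) → (ψ ∨ ψ))) = 1/2 ∨ 3/4 = 3/4
No assignment yields a value below 3/4, so this is the minimum.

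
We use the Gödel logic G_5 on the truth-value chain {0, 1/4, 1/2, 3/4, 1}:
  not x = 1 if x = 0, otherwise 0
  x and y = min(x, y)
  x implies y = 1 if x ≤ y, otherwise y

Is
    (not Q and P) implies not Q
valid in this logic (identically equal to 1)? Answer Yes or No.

Yes

At P = 1, Q = 1/4, for instance:
not Q = not 1/4 = 0
not Q and P = 0 and 1 = 0
(not Q and P) implies not Q = 0 implies 0 = 1
and checking the remaining 24 assignments likewise gives ≥ 1 in every case.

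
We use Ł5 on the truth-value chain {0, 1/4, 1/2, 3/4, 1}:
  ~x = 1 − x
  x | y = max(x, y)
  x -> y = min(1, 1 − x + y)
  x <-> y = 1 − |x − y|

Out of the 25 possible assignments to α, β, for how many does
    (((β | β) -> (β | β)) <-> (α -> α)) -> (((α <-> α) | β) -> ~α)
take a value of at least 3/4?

10

value 1: 5 assignments (counts)
value 3/4: 5 assignments (counts)
value 1/2: 5 assignments
value 1/4: 5 assignments
value 0: 5 assignments
So 10 of the 25 assignments meet the threshold.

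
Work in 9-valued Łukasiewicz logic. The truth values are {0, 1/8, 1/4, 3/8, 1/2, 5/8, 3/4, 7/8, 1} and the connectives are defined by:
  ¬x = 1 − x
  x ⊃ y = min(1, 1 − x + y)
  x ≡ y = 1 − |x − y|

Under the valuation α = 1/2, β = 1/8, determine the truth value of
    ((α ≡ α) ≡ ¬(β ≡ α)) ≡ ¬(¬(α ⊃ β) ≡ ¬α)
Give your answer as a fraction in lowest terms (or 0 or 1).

3/4

α ≡ α = 1/2 ≡ 1/2 = 1
β ≡ α = 1/8 ≡ 1/2 = 5/8
¬(β ≡ α) = ¬5/8 = 3/8
(α ≡ α) ≡ ¬(β ≡ α) = 1 ≡ 3/8 = 3/8
α ⊃ β = 1/2 ⊃ 1/8 = 5/8
¬(α ⊃ β) = ¬5/8 = 3/8
¬α = ¬1/2 = 1/2
¬(α ⊃ β) ≡ ¬α = 3/8 ≡ 1/2 = 7/8
¬(¬(α ⊃ β) ≡ ¬α) = ¬7/8 = 1/8
((α ≡ α) ≡ ¬(β ≡ α)) ≡ ¬(¬(α ⊃ β) ≡ ¬α) = 3/8 ≡ 1/8 = 3/4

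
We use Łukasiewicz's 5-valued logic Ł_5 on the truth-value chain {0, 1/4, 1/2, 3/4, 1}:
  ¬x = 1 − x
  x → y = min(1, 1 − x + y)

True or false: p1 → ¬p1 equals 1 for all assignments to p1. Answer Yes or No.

No

Counterexample: take p1 = 3/4.
¬p1 = ¬3/4 = 1/4
p1 → ¬p1 = 3/4 → 1/4 = 1/2
This gives 1/2 ≠ 1.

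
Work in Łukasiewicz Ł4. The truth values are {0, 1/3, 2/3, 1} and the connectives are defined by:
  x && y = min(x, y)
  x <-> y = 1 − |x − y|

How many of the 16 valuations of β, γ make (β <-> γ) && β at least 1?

1

β = 0, γ = 0 ↦ 0  <
β = 0, γ = 1/3 ↦ 0  <
β = 0, γ = 2/3 ↦ 0  <
β = 0, γ = 1 ↦ 0  <
β = 1/3, γ = 0 ↦ 1/3  <
β = 1/3, γ = 1/3 ↦ 1/3  <
β = 1/3, γ = 2/3 ↦ 1/3  <
β = 1/3, γ = 1 ↦ 1/3  <
β = 2/3, γ = 0 ↦ 1/3  <
β = 2/3, γ = 1/3 ↦ 2/3  <
β = 2/3, γ = 2/3 ↦ 2/3  <
β = 2/3, γ = 1 ↦ 2/3  <
β = 1, γ = 0 ↦ 0  <
β = 1, γ = 1/3 ↦ 1/3  <
β = 1, γ = 2/3 ↦ 2/3  <
β = 1, γ = 1 ↦ 1  ≥
So 1 of the 16 assignments meets the threshold.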